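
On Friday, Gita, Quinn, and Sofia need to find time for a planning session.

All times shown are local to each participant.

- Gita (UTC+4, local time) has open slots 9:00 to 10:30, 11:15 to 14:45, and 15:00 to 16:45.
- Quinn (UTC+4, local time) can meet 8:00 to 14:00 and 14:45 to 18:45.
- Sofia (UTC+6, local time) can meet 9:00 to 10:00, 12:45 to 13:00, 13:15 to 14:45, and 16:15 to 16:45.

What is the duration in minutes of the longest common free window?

90 minutes

Gita → UTC: 05:00–06:30, 07:15–10:45, 11:00–12:45.
Quinn → UTC: 04:00–10:00, 10:45–14:45.
Sofia → UTC: 03:00–04:00, 06:45–07:00, 07:15–08:45, 10:15–10:45.
Gita ∩ Quinn: 05:00–06:30, 07:15–10:00, 11:00–12:45.
Gita ∩ Quinn ∩ Sofia: 07:15–08:45.
Single common window of 90 minutes.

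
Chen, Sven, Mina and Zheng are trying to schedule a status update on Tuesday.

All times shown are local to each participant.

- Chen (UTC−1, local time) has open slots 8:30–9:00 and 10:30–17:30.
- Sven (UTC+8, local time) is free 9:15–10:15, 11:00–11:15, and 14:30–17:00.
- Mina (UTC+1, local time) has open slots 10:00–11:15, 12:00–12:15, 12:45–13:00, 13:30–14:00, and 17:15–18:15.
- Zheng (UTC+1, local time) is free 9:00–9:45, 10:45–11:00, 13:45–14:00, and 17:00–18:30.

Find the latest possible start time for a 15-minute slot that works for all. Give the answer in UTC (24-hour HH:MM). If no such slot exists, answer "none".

Chen → UTC: 09:30–10:00, 11:30–18:30.
Sven → UTC: 01:15–02:15, 03:00–03:15, 06:30–09:00.
Mina → UTC: 09:00–10:15, 11:00–11:15, 11:45–12:00, 12:30–13:00, 16:15–17:15.
Zheng → UTC: 08:00–08:45, 09:45–10:00, 12:45–13:00, 16:00–17:30.
Chen ∩ Sven: (none).
Chen ∩ Sven ∩ Mina: (none).
Chen ∩ Sven ∩ Mina ∩ Zheng: (none).
Windows ≥ 15 min: (none).

none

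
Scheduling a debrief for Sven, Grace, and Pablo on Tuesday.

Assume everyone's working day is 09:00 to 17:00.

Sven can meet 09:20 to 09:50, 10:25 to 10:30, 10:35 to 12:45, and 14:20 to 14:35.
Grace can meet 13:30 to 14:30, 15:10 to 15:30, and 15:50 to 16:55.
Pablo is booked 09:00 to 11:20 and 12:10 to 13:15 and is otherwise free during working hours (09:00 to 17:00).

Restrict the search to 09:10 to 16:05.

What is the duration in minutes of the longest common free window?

Pablo free within 09:00–17:00: 11:20–12:10, 13:15–17:00.
Sven ∩ Grace: 14:20–14:30.
Sven ∩ Grace ∩ Pablo: 14:20–14:30.
Restricted to 09:10–16:05: 14:20–14:30.
Single common window of 10 minutes.

10 minutes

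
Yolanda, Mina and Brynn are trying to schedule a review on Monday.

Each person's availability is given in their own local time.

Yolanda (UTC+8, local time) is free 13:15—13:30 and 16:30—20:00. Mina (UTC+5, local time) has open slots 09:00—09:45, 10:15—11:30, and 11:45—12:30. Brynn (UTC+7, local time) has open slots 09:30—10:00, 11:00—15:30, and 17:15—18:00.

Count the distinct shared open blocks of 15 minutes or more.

1

Yolanda → UTC: 05:15–05:30, 08:30–12:00.
Mina → UTC: 04:00–04:45, 05:15–06:30, 06:45–07:30.
Brynn → UTC: 02:30–03:00, 04:00–08:30, 10:15–11:00.
Yolanda ∩ Mina: 05:15–05:30.
Yolanda ∩ Mina ∩ Brynn: 05:15–05:30.
Windows ≥ 15 min: 05:15–05:30.
That's 1 window.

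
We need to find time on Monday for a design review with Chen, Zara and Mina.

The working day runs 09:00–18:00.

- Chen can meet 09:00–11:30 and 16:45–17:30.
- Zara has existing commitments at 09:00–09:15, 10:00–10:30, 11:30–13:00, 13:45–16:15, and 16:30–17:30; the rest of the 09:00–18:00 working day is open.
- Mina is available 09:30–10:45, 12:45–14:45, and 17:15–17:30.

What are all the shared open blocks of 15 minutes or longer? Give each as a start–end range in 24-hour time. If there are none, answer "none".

Zara free within 09:00–18:00: 09:15–10:00, 10:30–11:30, 13:00–13:45, 16:15–16:30, 17:30–18:00.
Chen ∩ Zara: 09:15–10:00, 10:30–11:30.
Chen ∩ Zara ∩ Mina: 09:30–10:00, 10:30–10:45.
Windows ≥ 15 min: 09:30–10:00, 10:30–10:45.

09:30–10:00, 10:30–10:45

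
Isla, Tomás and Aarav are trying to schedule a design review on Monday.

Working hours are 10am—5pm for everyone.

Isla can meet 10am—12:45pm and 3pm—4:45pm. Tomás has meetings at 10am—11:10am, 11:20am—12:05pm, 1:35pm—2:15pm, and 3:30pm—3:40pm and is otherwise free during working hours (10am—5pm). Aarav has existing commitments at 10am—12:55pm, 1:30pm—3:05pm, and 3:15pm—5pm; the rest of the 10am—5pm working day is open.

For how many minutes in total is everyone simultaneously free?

10 minutes

Tomás free within 10:00–17:00: 11:10–11:20, 12:05–13:35, 14:15–15:30, 15:40–17:00.
Aarav free within 10:00–17:00: 12:55–13:30, 15:05–15:15.
Isla ∩ Tomás: 11:10–11:20, 12:05–12:45, 15:00–15:30, 15:40–16:45.
Isla ∩ Tomás ∩ Aarav: 15:05–15:15.
Total common minutes: 10.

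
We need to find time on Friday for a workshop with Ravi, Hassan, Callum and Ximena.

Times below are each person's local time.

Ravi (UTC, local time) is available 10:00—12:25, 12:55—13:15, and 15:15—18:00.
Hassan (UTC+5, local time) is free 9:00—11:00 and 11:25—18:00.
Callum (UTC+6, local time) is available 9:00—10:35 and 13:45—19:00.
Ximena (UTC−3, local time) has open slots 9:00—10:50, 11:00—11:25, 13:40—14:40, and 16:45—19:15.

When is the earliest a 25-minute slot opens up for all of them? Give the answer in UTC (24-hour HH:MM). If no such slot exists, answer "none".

Ravi → UTC: 10:00–12:25, 12:55–13:15, 15:15–18:00.
Hassan → UTC: 04:00–06:00, 06:25–13:00.
Callum → UTC: 03:00–04:35, 07:45–13:00.
Ximena → UTC: 12:00–13:50, 14:00–14:25, 16:40–17:40, 19:45–22:15.
Ravi ∩ Hassan: 10:00–12:25, 12:55–13:00.
Ravi ∩ Hassan ∩ Callum: 10:00–12:25, 12:55–13:00.
Ravi ∩ Hassan ∩ Callum ∩ Ximena: 12:00–12:25, 12:55–13:00.
Windows ≥ 25 min: 12:00–12:25.
Earliest such window starts at 12:00.

12:00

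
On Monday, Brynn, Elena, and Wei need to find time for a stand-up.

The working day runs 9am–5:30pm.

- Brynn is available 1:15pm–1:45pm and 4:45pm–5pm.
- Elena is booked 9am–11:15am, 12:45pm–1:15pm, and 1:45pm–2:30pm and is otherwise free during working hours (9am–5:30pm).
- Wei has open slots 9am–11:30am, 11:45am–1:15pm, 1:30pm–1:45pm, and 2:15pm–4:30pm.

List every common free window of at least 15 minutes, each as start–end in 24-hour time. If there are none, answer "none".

13:30–13:45

Elena free within 09:00–17:30: 11:15–12:45, 13:15–13:45, 14:30–17:30.
Brynn ∩ Elena: 13:15–13:45, 16:45–17:00.
Brynn ∩ Elena ∩ Wei: 13:30–13:45.
Windows ≥ 15 min: 13:30–13:45.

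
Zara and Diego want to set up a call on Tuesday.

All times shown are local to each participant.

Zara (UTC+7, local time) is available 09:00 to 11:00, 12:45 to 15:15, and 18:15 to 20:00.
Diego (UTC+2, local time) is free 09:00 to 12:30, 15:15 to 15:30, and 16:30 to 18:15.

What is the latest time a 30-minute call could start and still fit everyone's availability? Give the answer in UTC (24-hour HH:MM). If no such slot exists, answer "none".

Zara → UTC: 02:00–04:00, 05:45–08:15, 11:15–13:00.
Diego → UTC: 07:00–10:30, 13:15–13:30, 14:30–16:15.
Zara ∩ Diego: 07:00–08:15.
Windows ≥ 30 min: 07:00–08:15.
Latest start in the last window 07:00–08:15 is 08:15 − 30 min = 07:45.

07:45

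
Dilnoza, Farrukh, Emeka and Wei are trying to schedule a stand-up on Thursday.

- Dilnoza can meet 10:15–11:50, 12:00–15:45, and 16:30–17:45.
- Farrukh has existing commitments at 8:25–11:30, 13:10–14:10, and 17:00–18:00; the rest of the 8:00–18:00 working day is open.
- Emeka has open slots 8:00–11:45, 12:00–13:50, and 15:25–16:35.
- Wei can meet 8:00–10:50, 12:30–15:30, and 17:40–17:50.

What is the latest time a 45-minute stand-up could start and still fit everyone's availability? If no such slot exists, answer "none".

none

Farrukh free within 08:00–18:00: 08:00–08:25, 11:30–13:10, 14:10–17:00.
Dilnoza ∩ Farrukh: 11:30–11:50, 12:00–13:10, 14:10–15:45, 16:30–17:00.
Dilnoza ∩ Farrukh ∩ Emeka: 11:30–11:45, 12:00–13:10, 15:25–15:45, 16:30–16:35.
Dilnoza ∩ Farrukh ∩ Emeka ∩ Wei: 12:30–13:10, 15:25–15:30.
Windows ≥ 45 min: (none).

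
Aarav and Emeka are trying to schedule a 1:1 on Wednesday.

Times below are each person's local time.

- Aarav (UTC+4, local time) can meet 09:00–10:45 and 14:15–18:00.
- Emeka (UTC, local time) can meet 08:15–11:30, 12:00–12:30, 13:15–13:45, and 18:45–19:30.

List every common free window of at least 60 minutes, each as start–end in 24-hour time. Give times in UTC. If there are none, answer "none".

10:15–11:30

Aarav → UTC: 05:00–06:45, 10:15–14:00.
Emeka → UTC: 08:15–11:30, 12:00–12:30, 13:15–13:45, 18:45–19:30.
Aarav ∩ Emeka: 10:15–11:30, 12:00–12:30, 13:15–13:45.
Windows ≥ 60 min: 10:15–11:30.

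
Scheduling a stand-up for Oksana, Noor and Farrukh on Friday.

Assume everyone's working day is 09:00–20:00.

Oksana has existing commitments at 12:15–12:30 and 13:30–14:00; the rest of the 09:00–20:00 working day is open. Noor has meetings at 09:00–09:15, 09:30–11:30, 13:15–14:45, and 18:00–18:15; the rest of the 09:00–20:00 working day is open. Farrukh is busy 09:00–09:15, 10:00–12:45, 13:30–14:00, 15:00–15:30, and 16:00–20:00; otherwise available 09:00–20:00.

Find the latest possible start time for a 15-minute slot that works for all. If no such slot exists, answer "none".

15:45

Oksana free within 09:00–20:00: 09:00–12:15, 12:30–13:30, 14:00–20:00.
Noor free within 09:00–20:00: 09:15–09:30, 11:30–13:15, 14:45–18:00, 18:15–20:00.
Farrukh free within 09:00–20:00: 09:15–10:00, 12:45–13:30, 14:00–15:00, 15:30–16:00.
Oksana ∩ Noor: 09:15–09:30, 11:30–12:15, 12:30–13:15, 14:45–18:00, 18:15–20:00.
Oksana ∩ Noor ∩ Farrukh: 09:15–09:30, 12:45–13:15, 14:45–15:00, 15:30–16:00.
Windows ≥ 15 min: 09:15–09:30, 12:45–13:15, 14:45–15:00, 15:30–16:00.
Latest start in the last window 15:30–16:00 is 16:00 − 15 min = 15:45.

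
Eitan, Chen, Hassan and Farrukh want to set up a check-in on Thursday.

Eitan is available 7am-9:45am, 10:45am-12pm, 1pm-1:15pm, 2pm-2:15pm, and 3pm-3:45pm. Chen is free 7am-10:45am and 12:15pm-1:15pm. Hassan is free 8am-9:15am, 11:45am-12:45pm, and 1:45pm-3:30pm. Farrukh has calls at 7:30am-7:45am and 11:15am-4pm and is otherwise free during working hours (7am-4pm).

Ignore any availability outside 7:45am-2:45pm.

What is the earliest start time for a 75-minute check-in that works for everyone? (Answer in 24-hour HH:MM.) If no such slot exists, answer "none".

08:00

Farrukh free within 07:00–16:00: 07:00–07:30, 07:45–11:15.
Eitan ∩ Chen: 07:00–09:45, 13:00–13:15.
Eitan ∩ Chen ∩ Hassan: 08:00–09:15.
Eitan ∩ Chen ∩ Hassan ∩ Farrukh: 08:00–09:15.
Restricted to 07:45–14:45: 08:00–09:15.
Windows ≥ 75 min: 08:00–09:15.
Earliest such window starts at 08:00.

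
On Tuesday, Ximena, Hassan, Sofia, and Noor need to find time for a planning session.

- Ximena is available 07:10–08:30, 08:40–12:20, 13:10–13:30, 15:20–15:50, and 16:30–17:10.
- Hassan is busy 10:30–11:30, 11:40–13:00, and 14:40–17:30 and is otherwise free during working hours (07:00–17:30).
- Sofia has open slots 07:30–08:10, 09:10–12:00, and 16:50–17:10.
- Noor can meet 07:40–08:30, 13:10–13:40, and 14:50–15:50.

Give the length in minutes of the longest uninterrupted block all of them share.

30 minutes

Hassan free within 07:00–17:30: 07:00–10:30, 11:30–11:40, 13:00–14:40.
Ximena ∩ Hassan: 07:10–08:30, 08:40–10:30, 11:30–11:40, 13:10–13:30.
Ximena ∩ Hassan ∩ Sofia: 07:30–08:10, 09:10–10:30, 11:30–11:40.
Ximena ∩ Hassan ∩ Sofia ∩ Noor: 07:40–08:10.
Single common window of 30 minutes.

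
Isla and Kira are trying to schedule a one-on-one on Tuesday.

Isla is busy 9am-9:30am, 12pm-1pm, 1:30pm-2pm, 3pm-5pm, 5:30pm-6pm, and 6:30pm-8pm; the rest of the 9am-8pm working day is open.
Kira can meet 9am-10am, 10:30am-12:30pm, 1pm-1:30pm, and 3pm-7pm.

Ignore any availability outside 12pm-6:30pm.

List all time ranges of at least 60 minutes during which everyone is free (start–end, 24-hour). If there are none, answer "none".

none

Isla free within 09:00–20:00: 09:30–12:00, 13:00–13:30, 14:00–15:00, 17:00–17:30, 18:00–18:30.
Isla ∩ Kira: 09:30–10:00, 10:30–12:00, 13:00–13:30, 17:00–17:30, 18:00–18:30.
Restricted to 12:00–18:30: 13:00–13:30, 17:00–17:30, 18:00–18:30.
Windows ≥ 60 min: (none).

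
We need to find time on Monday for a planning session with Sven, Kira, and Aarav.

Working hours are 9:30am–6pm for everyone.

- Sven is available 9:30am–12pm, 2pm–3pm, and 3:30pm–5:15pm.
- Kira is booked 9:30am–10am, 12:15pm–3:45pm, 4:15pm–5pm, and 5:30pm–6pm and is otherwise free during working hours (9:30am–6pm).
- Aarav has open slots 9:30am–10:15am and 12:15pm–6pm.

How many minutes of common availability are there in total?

60 minutes

Kira free within 09:30–18:00: 10:00–12:15, 15:45–16:15, 17:00–17:30.
Sven ∩ Kira: 10:00–12:00, 15:45–16:15, 17:00–17:15.
Sven ∩ Kira ∩ Aarav: 10:00–10:15, 15:45–16:15, 17:00–17:15.
Total common minutes: 15 + 30 + 15 = 60.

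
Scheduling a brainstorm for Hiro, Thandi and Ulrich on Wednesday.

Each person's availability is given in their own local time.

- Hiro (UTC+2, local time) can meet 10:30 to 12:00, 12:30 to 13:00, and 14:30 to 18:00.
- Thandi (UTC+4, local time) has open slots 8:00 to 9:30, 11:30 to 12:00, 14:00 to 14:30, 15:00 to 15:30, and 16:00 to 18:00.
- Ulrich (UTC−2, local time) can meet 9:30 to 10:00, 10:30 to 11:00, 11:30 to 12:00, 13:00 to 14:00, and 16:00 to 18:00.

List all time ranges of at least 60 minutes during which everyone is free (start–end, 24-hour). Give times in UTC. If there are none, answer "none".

none

Hiro → UTC: 08:30–10:00, 10:30–11:00, 12:30–16:00.
Thandi → UTC: 04:00–05:30, 07:30–08:00, 10:00–10:30, 11:00–11:30, 12:00–14:00.
Ulrich → UTC: 11:30–12:00, 12:30–13:00, 13:30–14:00, 15:00–16:00, 18:00–20:00.
Hiro ∩ Thandi: 12:30–14:00.
Hiro ∩ Thandi ∩ Ulrich: 12:30–13:00, 13:30–14:00.
Windows ≥ 60 min: (none).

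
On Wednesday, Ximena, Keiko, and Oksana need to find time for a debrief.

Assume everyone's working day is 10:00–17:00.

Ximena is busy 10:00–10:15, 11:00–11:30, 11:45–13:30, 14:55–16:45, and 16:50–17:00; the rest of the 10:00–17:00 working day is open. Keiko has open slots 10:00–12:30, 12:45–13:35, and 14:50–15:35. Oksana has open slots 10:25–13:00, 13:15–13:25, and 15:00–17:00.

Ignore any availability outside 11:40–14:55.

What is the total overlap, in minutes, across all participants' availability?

Ximena free within 10:00–17:00: 10:15–11:00, 11:30–11:45, 13:30–14:55, 16:45–16:50.
Ximena ∩ Keiko: 10:15–11:00, 11:30–11:45, 13:30–13:35, 14:50–14:55.
Ximena ∩ Keiko ∩ Oksana: 10:25–11:00, 11:30–11:45.
Restricted to 11:40–14:55: 11:40–11:45.
Total common minutes: 5.

5 minutes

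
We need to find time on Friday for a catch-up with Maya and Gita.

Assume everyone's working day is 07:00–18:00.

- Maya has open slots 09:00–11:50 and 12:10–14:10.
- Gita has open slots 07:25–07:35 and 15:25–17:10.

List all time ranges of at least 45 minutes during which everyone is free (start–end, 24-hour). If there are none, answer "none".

Maya ∩ Gita: (none).
Windows ≥ 45 min: (none).

none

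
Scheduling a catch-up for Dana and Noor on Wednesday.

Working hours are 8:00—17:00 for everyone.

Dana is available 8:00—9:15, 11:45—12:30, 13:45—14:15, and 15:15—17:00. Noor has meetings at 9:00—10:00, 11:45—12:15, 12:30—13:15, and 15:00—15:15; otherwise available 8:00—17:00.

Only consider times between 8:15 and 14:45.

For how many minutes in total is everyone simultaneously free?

90 minutes

Noor free within 08:00–17:00: 08:00–09:00, 10:00–11:45, 12:15–12:30, 13:15–15:00, 15:15–17:00.
Dana ∩ Noor: 08:00–09:00, 12:15–12:30, 13:45–14:15, 15:15–17:00.
Restricted to 08:15–14:45: 08:15–09:00, 12:15–12:30, 13:45–14:15.
Total common minutes: 45 + 15 + 30 = 90.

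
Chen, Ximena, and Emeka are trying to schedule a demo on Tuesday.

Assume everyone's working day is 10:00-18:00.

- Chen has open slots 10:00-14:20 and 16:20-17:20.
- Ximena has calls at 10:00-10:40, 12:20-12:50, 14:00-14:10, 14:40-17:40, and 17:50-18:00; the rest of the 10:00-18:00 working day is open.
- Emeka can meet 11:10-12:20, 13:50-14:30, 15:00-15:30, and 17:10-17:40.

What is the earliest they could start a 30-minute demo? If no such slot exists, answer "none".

Ximena free within 10:00–18:00: 10:40–12:20, 12:50–14:00, 14:10–14:40, 17:40–17:50.
Chen ∩ Ximena: 10:40–12:20, 12:50–14:00, 14:10–14:20.
Chen ∩ Ximena ∩ Emeka: 11:10–12:20, 13:50–14:00, 14:10–14:20.
Windows ≥ 30 min: 11:10–12:20.
Earliest such window starts at 11:10.

11:10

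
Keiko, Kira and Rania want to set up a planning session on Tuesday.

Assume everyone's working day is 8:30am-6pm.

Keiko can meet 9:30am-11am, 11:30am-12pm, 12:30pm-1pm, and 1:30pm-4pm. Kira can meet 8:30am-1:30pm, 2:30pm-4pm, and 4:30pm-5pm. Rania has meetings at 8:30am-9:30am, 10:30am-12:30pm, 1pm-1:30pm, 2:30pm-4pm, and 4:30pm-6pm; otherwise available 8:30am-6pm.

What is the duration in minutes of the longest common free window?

60 minutes

Rania free within 08:30–18:00: 09:30–10:30, 12:30–13:00, 13:30–14:30, 16:00–16:30.
Keiko ∩ Kira: 09:30–11:00, 11:30–12:00, 12:30–13:00, 14:30–16:00.
Keiko ∩ Kira ∩ Rania: 09:30–10:30, 12:30–13:00.
Common window lengths: 60, 30 min; longest is 60.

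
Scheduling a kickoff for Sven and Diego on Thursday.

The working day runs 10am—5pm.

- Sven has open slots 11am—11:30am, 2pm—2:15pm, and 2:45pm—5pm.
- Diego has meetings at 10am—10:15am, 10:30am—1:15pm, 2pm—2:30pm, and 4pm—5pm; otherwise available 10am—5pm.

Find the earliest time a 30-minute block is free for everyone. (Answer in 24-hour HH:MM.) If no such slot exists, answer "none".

14:45

Diego free within 10:00–17:00: 10:15–10:30, 13:15–14:00, 14:30–16:00.
Sven ∩ Diego: 14:45–16:00.
Windows ≥ 30 min: 14:45–16:00.
Earliest such window starts at 14:45.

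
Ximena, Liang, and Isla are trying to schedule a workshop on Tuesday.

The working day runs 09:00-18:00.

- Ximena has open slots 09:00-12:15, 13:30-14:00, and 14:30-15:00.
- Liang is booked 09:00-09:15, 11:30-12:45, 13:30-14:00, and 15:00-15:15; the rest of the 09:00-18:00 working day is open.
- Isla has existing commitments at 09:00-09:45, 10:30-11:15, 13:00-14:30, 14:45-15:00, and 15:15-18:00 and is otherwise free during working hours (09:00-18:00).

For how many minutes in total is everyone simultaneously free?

Liang free within 09:00–18:00: 09:15–11:30, 12:45–13:30, 14:00–15:00, 15:15–18:00.
Isla free within 09:00–18:00: 09:45–10:30, 11:15–13:00, 14:30–14:45, 15:00–15:15.
Ximena ∩ Liang: 09:15–11:30, 14:30–15:00.
Ximena ∩ Liang ∩ Isla: 09:45–10:30, 11:15–11:30, 14:30–14:45.
Total common minutes: 45 + 15 + 15 = 75.

75 minutes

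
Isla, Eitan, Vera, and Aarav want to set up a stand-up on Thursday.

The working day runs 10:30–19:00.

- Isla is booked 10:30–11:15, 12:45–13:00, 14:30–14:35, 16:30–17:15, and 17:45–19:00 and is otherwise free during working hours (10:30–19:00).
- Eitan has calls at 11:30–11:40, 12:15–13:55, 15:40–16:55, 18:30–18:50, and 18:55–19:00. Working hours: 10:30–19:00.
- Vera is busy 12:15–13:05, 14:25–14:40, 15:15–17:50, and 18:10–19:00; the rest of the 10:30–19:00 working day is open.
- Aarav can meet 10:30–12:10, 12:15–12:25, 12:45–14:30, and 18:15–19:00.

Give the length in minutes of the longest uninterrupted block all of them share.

Isla free within 10:30–19:00: 11:15–12:45, 13:00–14:30, 14:35–16:30, 17:15–17:45.
Eitan free within 10:30–19:00: 10:30–11:30, 11:40–12:15, 13:55–15:40, 16:55–18:30, 18:50–18:55.
Vera free within 10:30–19:00: 10:30–12:15, 13:05–14:25, 14:40–15:15, 17:50–18:10.
Isla ∩ Eitan: 11:15–11:30, 11:40–12:15, 13:55–14:30, 14:35–15:40, 17:15–17:45.
Isla ∩ Eitan ∩ Vera: 11:15–11:30, 11:40–12:15, 13:55–14:25, 14:40–15:15.
Isla ∩ Eitan ∩ Vera ∩ Aarav: 11:15–11:30, 11:40–12:10, 13:55–14:25.
Common window lengths: 15, 30, 30 min; longest is 30.

30 minutes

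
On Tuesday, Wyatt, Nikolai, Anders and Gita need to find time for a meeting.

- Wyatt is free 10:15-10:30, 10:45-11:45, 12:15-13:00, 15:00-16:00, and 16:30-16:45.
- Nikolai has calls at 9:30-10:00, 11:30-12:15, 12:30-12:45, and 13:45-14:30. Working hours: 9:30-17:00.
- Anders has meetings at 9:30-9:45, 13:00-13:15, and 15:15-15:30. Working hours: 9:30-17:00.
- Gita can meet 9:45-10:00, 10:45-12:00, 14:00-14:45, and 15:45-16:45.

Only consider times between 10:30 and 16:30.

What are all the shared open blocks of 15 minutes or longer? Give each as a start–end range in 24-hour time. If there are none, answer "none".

Nikolai free within 09:30–17:00: 10:00–11:30, 12:15–12:30, 12:45–13:45, 14:30–17:00.
Anders free within 09:30–17:00: 09:45–13:00, 13:15–15:15, 15:30–17:00.
Wyatt ∩ Nikolai: 10:15–10:30, 10:45–11:30, 12:15–12:30, 12:45–13:00, 15:00–16:00, 16:30–16:45.
Wyatt ∩ Nikolai ∩ Anders: 10:15–10:30, 10:45–11:30, 12:15–12:30, 12:45–13:00, 15:00–15:15, 15:30–16:00, 16:30–16:45.
Wyatt ∩ Nikolai ∩ Anders ∩ Gita: 10:45–11:30, 15:45–16:00, 16:30–16:45.
Restricted to 10:30–16:30: 10:45–11:30, 15:45–16:00.
Windows ≥ 15 min: 10:45–11:30, 15:45–16:00.

10:45–11:30, 15:45–16:00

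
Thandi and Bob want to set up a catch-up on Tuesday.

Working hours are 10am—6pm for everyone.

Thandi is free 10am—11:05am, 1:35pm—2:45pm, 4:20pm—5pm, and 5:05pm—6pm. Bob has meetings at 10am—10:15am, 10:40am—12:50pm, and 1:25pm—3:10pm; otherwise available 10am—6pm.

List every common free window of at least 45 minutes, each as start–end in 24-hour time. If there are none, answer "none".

17:05–18:00

Bob free within 10:00–18:00: 10:15–10:40, 12:50–13:25, 15:10–18:00.
Thandi ∩ Bob: 10:15–10:40, 16:20–17:00, 17:05–18:00.
Windows ≥ 45 min: 17:05–18:00.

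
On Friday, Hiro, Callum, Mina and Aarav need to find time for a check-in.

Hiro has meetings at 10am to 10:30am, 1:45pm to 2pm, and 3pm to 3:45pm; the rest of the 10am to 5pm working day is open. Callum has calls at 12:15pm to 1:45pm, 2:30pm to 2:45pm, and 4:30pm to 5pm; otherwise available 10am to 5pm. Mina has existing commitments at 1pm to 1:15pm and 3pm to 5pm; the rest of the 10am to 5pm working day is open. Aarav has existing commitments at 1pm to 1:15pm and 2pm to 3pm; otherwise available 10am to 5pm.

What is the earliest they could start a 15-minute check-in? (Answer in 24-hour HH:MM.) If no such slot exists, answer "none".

10:30

Hiro free within 10:00–17:00: 10:30–13:45, 14:00–15:00, 15:45–17:00.
Callum free within 10:00–17:00: 10:00–12:15, 13:45–14:30, 14:45–16:30.
Mina free within 10:00–17:00: 10:00–13:00, 13:15–15:00.
Aarav free within 10:00–17:00: 10:00–13:00, 13:15–14:00, 15:00–17:00.
Hiro ∩ Callum: 10:30–12:15, 14:00–14:30, 14:45–15:00, 15:45–16:30.
Hiro ∩ Callum ∩ Mina: 10:30–12:15, 14:00–14:30, 14:45–15:00.
Hiro ∩ Callum ∩ Mina ∩ Aarav: 10:30–12:15.
Windows ≥ 15 min: 10:30–12:15.
Earliest such window starts at 10:30.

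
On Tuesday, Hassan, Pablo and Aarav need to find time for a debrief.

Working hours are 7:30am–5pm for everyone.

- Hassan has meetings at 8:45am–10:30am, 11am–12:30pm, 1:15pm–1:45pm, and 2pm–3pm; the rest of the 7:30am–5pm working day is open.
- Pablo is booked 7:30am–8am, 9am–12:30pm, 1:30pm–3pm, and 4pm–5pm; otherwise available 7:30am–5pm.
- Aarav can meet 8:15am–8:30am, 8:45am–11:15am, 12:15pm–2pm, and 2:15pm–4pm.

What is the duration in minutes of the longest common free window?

60 minutes

Hassan free within 07:30–17:00: 07:30–08:45, 10:30–11:00, 12:30–13:15, 13:45–14:00, 15:00–17:00.
Pablo free within 07:30–17:00: 08:00–09:00, 12:30–13:30, 15:00–16:00.
Hassan ∩ Pablo: 08:00–08:45, 12:30–13:15, 15:00–16:00.
Hassan ∩ Pablo ∩ Aarav: 08:15–08:30, 12:30–13:15, 15:00–16:00.
Common window lengths: 15, 45, 60 min; longest is 60.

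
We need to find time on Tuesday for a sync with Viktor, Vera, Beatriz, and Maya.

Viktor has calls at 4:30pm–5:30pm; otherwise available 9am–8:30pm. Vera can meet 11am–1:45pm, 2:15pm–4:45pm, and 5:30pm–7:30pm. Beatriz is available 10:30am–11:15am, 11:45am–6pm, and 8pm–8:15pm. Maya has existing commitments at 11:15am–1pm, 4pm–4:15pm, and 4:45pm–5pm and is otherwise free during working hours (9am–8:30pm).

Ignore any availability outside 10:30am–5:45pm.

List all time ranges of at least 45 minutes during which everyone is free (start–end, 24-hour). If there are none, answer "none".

13:00–13:45, 14:15–16:00

Viktor free within 09:00–20:30: 09:00–16:30, 17:30–20:30.
Maya free within 09:00–20:30: 09:00–11:15, 13:00–16:00, 16:15–16:45, 17:00–20:30.
Viktor ∩ Vera: 11:00–13:45, 14:15–16:30, 17:30–19:30.
Viktor ∩ Vera ∩ Beatriz: 11:00–11:15, 11:45–13:45, 14:15–16:30, 17:30–18:00.
Viktor ∩ Vera ∩ Beatriz ∩ Maya: 11:00–11:15, 13:00–13:45, 14:15–16:00, 16:15–16:30, 17:30–18:00.
Restricted to 10:30–17:45: 11:00–11:15, 13:00–13:45, 14:15–16:00, 16:15–16:30, 17:30–17:45.
Windows ≥ 45 min: 13:00–13:45, 14:15–16:00.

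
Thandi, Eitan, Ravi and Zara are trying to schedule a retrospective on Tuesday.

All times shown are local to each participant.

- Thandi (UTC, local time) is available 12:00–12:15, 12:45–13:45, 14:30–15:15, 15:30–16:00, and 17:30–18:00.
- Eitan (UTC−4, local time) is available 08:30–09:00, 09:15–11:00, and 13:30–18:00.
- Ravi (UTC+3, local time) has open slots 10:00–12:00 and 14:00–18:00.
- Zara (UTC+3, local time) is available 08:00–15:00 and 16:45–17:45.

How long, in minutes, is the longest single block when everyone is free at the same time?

Thandi → UTC: 12:00–12:15, 12:45–13:45, 14:30–15:15, 15:30–16:00, 17:30–18:00.
Eitan → UTC: 12:30–13:00, 13:15–15:00, 17:30–22:00.
Ravi → UTC: 07:00–09:00, 11:00–15:00.
Zara → UTC: 05:00–12:00, 13:45–14:45.
Thandi ∩ Eitan: 12:45–13:00, 13:15–13:45, 14:30–15:00, 17:30–18:00.
Thandi ∩ Eitan ∩ Ravi: 12:45–13:00, 13:15–13:45, 14:30–15:00.
Thandi ∩ Eitan ∩ Ravi ∩ Zara: 14:30–14:45.
Single common window of 15 minutes.

15 minutes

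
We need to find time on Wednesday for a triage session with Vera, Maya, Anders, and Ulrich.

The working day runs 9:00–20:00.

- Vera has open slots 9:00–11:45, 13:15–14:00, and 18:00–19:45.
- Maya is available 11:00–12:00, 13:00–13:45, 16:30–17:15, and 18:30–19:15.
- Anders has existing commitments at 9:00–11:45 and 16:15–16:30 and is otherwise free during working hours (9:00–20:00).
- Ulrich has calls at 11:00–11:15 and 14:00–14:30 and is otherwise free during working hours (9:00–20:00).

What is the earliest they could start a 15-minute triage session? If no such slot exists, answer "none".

13:15

Anders free within 09:00–20:00: 11:45–16:15, 16:30–20:00.
Ulrich free within 09:00–20:00: 09:00–11:00, 11:15–14:00, 14:30–20:00.
Vera ∩ Maya: 11:00–11:45, 13:15–13:45, 18:30–19:15.
Vera ∩ Maya ∩ Anders: 13:15–13:45, 18:30–19:15.
Vera ∩ Maya ∩ Anders ∩ Ulrich: 13:15–13:45, 18:30–19:15.
Windows ≥ 15 min: 13:15–13:45, 18:30–19:15.
Earliest such window starts at 13:15.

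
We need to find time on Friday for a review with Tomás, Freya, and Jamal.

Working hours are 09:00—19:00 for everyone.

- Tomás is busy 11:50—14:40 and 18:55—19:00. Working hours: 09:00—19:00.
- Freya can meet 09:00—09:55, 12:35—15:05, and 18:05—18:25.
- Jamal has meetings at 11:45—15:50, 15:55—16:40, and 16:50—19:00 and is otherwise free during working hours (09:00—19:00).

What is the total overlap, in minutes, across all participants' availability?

Tomás free within 09:00–19:00: 09:00–11:50, 14:40–18:55.
Jamal free within 09:00–19:00: 09:00–11:45, 15:50–15:55, 16:40–16:50.
Tomás ∩ Freya: 09:00–09:55, 14:40–15:05, 18:05–18:25.
Tomás ∩ Freya ∩ Jamal: 09:00–09:55.
Total common minutes: 55.

55 minutes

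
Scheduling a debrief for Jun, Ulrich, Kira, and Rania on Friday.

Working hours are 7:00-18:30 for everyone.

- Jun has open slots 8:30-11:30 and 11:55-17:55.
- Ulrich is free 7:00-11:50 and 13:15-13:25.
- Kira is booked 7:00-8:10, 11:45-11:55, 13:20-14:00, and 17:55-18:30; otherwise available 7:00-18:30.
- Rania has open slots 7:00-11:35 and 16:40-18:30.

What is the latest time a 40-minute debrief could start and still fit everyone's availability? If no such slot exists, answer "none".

10:50

Kira free within 07:00–18:30: 08:10–11:45, 11:55–13:20, 14:00–17:55.
Jun ∩ Ulrich: 08:30–11:30, 13:15–13:25.
Jun ∩ Ulrich ∩ Kira: 08:30–11:30, 13:15–13:20.
Jun ∩ Ulrich ∩ Kira ∩ Rania: 08:30–11:30.
Windows ≥ 40 min: 08:30–11:30.
Latest start in the last window 08:30–11:30 is 11:30 − 40 min = 10:50.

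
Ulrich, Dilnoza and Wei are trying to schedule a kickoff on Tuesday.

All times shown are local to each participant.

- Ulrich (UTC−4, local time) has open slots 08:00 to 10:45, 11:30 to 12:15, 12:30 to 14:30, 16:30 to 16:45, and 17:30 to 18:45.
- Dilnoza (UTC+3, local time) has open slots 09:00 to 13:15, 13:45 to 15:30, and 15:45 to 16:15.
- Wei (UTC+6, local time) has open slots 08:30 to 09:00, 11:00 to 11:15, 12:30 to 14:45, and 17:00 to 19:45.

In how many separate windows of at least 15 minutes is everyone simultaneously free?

2

Ulrich → UTC: 12:00–14:45, 15:30–16:15, 16:30–18:30, 20:30–20:45, 21:30–22:45.
Dilnoza → UTC: 06:00–10:15, 10:45–12:30, 12:45–13:15.
Wei → UTC: 02:30–03:00, 05:00–05:15, 06:30–08:45, 11:00–13:45.
Ulrich ∩ Dilnoza: 12:00–12:30, 12:45–13:15.
Ulrich ∩ Dilnoza ∩ Wei: 12:00–12:30, 12:45–13:15.
Windows ≥ 15 min: 12:00–12:30, 12:45–13:15.
That's 2 windows.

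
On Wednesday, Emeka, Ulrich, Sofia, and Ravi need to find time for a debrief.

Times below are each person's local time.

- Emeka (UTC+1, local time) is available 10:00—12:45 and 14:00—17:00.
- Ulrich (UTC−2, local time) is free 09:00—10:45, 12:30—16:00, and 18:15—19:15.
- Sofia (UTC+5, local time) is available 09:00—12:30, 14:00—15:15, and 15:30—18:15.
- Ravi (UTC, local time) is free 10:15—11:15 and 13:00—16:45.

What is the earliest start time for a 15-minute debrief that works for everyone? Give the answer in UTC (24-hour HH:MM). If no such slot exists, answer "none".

11:00

Emeka → UTC: 09:00–11:45, 13:00–16:00.
Ulrich → UTC: 11:00–12:45, 14:30–18:00, 20:15–21:15.
Sofia → UTC: 04:00–07:30, 09:00–10:15, 10:30–13:15.
Ravi → UTC: 10:15–11:15, 13:00–16:45.
Emeka ∩ Ulrich: 11:00–11:45, 14:30–16:00.
Emeka ∩ Ulrich ∩ Sofia: 11:00–11:45.
Emeka ∩ Ulrich ∩ Sofia ∩ Ravi: 11:00–11:15.
Windows ≥ 15 min: 11:00–11:15.
Earliest such window starts at 11:00.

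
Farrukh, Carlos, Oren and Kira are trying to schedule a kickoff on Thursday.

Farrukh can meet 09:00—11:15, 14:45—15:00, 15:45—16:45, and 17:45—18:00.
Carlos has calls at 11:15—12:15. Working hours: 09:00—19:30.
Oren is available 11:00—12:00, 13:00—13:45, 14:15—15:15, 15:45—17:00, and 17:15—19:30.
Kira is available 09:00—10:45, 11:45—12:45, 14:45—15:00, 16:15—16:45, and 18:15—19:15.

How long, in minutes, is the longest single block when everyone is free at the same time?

30 minutes

Carlos free within 09:00–19:30: 09:00–11:15, 12:15–19:30.
Farrukh ∩ Carlos: 09:00–11:15, 14:45–15:00, 15:45–16:45, 17:45–18:00.
Farrukh ∩ Carlos ∩ Oren: 11:00–11:15, 14:45–15:00, 15:45–16:45, 17:45–18:00.
Farrukh ∩ Carlos ∩ Oren ∩ Kira: 14:45–15:00, 16:15–16:45.
Common window lengths: 15, 30 min; longest is 30.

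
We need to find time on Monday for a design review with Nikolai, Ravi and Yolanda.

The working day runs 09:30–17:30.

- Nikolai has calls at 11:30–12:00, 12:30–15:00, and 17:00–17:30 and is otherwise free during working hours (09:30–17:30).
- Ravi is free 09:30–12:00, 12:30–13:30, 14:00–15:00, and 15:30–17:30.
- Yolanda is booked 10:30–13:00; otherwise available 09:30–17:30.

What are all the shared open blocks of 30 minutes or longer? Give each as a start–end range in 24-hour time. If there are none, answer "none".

09:30–10:30, 15:30–17:00

Nikolai free within 09:30–17:30: 09:30–11:30, 12:00–12:30, 15:00–17:00.
Yolanda free within 09:30–17:30: 09:30–10:30, 13:00–17:30.
Nikolai ∩ Ravi: 09:30–11:30, 15:30–17:00.
Nikolai ∩ Ravi ∩ Yolanda: 09:30–10:30, 15:30–17:00.
Windows ≥ 30 min: 09:30–10:30, 15:30–17:00.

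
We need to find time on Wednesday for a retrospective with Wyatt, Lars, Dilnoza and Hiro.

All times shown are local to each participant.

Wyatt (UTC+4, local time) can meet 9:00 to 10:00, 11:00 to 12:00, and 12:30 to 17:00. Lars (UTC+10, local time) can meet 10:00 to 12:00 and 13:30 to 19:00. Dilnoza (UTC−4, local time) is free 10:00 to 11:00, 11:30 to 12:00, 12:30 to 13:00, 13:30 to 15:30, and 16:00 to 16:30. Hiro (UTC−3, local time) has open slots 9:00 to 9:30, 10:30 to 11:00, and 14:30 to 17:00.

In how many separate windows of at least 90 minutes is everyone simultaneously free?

Wyatt → UTC: 05:00–06:00, 07:00–08:00, 08:30–13:00.
Lars → UTC: 00:00–02:00, 03:30–09:00.
Dilnoza → UTC: 14:00–15:00, 15:30–16:00, 16:30–17:00, 17:30–19:30, 20:00–20:30.
Hiro → UTC: 12:00–12:30, 13:30–14:00, 17:30–20:00.
Wyatt ∩ Lars: 05:00–06:00, 07:00–08:00, 08:30–09:00.
Wyatt ∩ Lars ∩ Dilnoza: (none).
Wyatt ∩ Lars ∩ Dilnoza ∩ Hiro: (none).
Windows ≥ 90 min: (none).
That's 0 windows.

0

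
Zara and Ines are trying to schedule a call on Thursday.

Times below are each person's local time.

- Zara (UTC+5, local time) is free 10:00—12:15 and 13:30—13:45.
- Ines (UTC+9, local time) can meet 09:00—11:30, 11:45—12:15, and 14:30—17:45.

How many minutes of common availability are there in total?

Zara → UTC: 05:00–07:15, 08:30–08:45.
Ines → UTC: 00:00–02:30, 02:45–03:15, 05:30–08:45.
Zara ∩ Ines: 05:30–07:15, 08:30–08:45.
Total common minutes: 105 + 15 = 120.

120 minutes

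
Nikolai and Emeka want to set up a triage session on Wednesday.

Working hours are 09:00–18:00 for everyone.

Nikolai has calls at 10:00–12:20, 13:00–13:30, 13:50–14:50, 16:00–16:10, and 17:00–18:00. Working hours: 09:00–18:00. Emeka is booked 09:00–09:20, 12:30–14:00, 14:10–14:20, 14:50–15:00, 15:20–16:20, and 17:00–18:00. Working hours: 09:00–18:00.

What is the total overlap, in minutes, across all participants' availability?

Nikolai free within 09:00–18:00: 09:00–10:00, 12:20–13:00, 13:30–13:50, 14:50–16:00, 16:10–17:00.
Emeka free within 09:00–18:00: 09:20–12:30, 14:00–14:10, 14:20–14:50, 15:00–15:20, 16:20–17:00.
Nikolai ∩ Emeka: 09:20–10:00, 12:20–12:30, 15:00–15:20, 16:20–17:00.
Total common minutes: 40 + 10 + 20 + 40 = 110.

110 minutes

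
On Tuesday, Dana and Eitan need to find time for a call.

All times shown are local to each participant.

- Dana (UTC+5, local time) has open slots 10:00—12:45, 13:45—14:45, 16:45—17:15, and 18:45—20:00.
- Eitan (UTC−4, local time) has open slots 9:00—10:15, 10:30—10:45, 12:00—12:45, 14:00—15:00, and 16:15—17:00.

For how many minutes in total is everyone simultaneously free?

Dana → UTC: 05:00–07:45, 08:45–09:45, 11:45–12:15, 13:45–15:00.
Eitan → UTC: 13:00–14:15, 14:30–14:45, 16:00–16:45, 18:00–19:00, 20:15–21:00.
Dana ∩ Eitan: 13:45–14:15, 14:30–14:45.
Total common minutes: 30 + 15 = 45.

45 minutes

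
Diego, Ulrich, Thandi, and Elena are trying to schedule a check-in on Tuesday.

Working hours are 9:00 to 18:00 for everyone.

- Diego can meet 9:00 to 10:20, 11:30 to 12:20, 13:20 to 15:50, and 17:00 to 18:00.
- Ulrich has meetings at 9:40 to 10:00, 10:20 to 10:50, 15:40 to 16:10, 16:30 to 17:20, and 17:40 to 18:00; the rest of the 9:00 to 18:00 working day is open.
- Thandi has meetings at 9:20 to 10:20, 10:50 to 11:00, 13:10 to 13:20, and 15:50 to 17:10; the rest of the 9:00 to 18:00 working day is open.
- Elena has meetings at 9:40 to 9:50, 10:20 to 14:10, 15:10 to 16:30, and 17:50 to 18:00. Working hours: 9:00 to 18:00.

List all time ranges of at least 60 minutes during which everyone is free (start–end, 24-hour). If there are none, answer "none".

Ulrich free within 09:00–18:00: 09:00–09:40, 10:00–10:20, 10:50–15:40, 16:10–16:30, 17:20–17:40.
Thandi free within 09:00–18:00: 09:00–09:20, 10:20–10:50, 11:00–13:10, 13:20–15:50, 17:10–18:00.
Elena free within 09:00–18:00: 09:00–09:40, 09:50–10:20, 14:10–15:10, 16:30–17:50.
Diego ∩ Ulrich: 09:00–09:40, 10:00–10:20, 11:30–12:20, 13:20–15:40, 17:20–17:40.
Diego ∩ Ulrich ∩ Thandi: 09:00–09:20, 11:30–12:20, 13:20–15:40, 17:20–17:40.
Diego ∩ Ulrich ∩ Thandi ∩ Elena: 09:00–09:20, 14:10–15:10, 17:20–17:40.
Windows ≥ 60 min: 14:10–15:10.

14:10–15:10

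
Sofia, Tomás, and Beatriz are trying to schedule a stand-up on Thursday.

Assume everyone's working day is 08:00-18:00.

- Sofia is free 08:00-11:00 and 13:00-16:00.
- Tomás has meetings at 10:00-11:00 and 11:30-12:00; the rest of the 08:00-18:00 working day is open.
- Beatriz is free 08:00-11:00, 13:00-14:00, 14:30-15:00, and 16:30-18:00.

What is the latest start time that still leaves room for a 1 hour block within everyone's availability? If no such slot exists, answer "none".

13:00

Tomás free within 08:00–18:00: 08:00–10:00, 11:00–11:30, 12:00–18:00.
Sofia ∩ Tomás: 08:00–10:00, 13:00–16:00.
Sofia ∩ Tomás ∩ Beatriz: 08:00–10:00, 13:00–14:00, 14:30–15:00.
Windows ≥ 60 min: 08:00–10:00, 13:00–14:00.
Latest start in the last window 13:00–14:00 is 14:00 − 60 min = 13:00.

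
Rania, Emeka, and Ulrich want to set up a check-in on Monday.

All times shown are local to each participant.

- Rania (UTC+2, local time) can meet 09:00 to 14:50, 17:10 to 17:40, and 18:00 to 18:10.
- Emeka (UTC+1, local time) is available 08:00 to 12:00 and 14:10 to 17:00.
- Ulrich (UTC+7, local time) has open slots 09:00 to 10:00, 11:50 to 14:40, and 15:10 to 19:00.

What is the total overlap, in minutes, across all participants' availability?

210 minutes

Rania → UTC: 07:00–12:50, 15:10–15:40, 16:00–16:10.
Emeka → UTC: 07:00–11:00, 13:10–16:00.
Ulrich → UTC: 02:00–03:00, 04:50–07:40, 08:10–12:00.
Rania ∩ Emeka: 07:00–11:00, 15:10–15:40.
Rania ∩ Emeka ∩ Ulrich: 07:00–07:40, 08:10–11:00.
Total common minutes: 40 + 170 = 210.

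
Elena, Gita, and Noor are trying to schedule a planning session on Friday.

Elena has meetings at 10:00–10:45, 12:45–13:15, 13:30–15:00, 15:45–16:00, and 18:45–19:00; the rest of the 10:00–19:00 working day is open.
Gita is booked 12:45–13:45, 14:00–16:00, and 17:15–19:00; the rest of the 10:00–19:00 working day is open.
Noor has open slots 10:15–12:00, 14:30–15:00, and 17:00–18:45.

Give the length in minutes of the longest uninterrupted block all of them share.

75 minutes

Elena free within 10:00–19:00: 10:45–12:45, 13:15–13:30, 15:00–15:45, 16:00–18:45.
Gita free within 10:00–19:00: 10:00–12:45, 13:45–14:00, 16:00–17:15.
Elena ∩ Gita: 10:45–12:45, 16:00–17:15.
Elena ∩ Gita ∩ Noor: 10:45–12:00, 17:00–17:15.
Common window lengths: 75, 15 min; longest is 75.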